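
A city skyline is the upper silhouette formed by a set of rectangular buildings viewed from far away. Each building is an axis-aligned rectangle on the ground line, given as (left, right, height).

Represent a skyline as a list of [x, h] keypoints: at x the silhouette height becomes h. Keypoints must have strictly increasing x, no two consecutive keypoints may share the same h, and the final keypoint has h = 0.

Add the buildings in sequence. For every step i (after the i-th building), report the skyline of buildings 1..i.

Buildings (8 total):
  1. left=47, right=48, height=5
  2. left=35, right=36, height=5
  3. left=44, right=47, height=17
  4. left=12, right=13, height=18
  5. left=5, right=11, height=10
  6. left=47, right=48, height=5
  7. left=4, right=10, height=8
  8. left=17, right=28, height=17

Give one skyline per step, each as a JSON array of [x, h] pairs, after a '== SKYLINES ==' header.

== SKYLINES ==
[[47,5],[48,0]]
[[35,5],[36,0],[47,5],[48,0]]
[[35,5],[36,0],[44,17],[47,5],[48,0]]
[[12,18],[13,0],[35,5],[36,0],[44,17],[47,5],[48,0]]
[[5,10],[11,0],[12,18],[13,0],[35,5],[36,0],[44,17],[47,5],[48,0]]
[[5,10],[11,0],[12,18],[13,0],[35,5],[36,0],[44,17],[47,5],[48,0]]
[[4,8],[5,10],[11,0],[12,18],[13,0],[35,5],[36,0],[44,17],[47,5],[48,0]]
[[4,8],[5,10],[11,0],[12,18],[13,0],[17,17],[28,0],[35,5],[36,0],[44,17],[47,5],[48,0]]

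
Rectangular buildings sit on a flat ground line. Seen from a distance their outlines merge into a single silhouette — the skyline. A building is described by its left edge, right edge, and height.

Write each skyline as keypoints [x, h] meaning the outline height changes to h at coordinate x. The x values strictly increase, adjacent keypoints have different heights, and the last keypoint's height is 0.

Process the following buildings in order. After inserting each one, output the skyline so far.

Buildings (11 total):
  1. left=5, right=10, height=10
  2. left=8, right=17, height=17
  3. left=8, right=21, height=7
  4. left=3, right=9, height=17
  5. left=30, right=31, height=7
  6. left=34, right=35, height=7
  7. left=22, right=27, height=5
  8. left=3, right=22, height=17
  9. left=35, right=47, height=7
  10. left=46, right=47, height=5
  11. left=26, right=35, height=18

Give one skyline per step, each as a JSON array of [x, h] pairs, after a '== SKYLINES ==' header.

== SKYLINES ==
[[5,10],[10,0]]
[[5,10],[8,17],[17,0]]
[[5,10],[8,17],[17,7],[21,0]]
[[3,17],[17,7],[21,0]]
[[3,17],[17,7],[21,0],[30,7],[31,0]]
[[3,17],[17,7],[21,0],[30,7],[31,0],[34,7],[35,0]]
[[3,17],[17,7],[21,0],[22,5],[27,0],[30,7],[31,0],[34,7],[35,0]]
[[3,17],[22,5],[27,0],[30,7],[31,0],[34,7],[35,0]]
[[3,17],[22,5],[27,0],[30,7],[31,0],[34,7],[47,0]]
[[3,17],[22,5],[27,0],[30,7],[31,0],[34,7],[47,0]]
[[3,17],[22,5],[26,18],[35,7],[47,0]]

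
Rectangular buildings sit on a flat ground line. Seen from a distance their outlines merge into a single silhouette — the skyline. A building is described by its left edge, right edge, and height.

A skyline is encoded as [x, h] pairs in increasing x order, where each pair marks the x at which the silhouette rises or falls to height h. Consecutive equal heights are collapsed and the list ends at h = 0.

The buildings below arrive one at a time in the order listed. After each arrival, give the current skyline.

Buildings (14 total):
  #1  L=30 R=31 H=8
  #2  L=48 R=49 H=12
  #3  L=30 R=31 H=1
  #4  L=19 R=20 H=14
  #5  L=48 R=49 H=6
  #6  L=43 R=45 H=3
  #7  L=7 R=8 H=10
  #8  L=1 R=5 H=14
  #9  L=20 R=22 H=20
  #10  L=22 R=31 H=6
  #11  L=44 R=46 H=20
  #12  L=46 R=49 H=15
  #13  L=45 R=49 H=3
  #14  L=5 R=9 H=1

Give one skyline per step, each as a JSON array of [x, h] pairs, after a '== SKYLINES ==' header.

== SKYLINES ==
[[30,8],[31,0]]
[[30,8],[31,0],[48,12],[49,0]]
[[30,8],[31,0],[48,12],[49,0]]
[[19,14],[20,0],[30,8],[31,0],[48,12],[49,0]]
[[19,14],[20,0],[30,8],[31,0],[48,12],[49,0]]
[[19,14],[20,0],[30,8],[31,0],[43,3],[45,0],[48,12],[49,0]]
[[7,10],[8,0],[19,14],[20,0],[30,8],[31,0],[43,3],[45,0],[48,12],[49,0]]
[[1,14],[5,0],[7,10],[8,0],[19,14],[20,0],[30,8],[31,0],[43,3],[45,0],[48,12],[49,0]]
[[1,14],[5,0],[7,10],[8,0],[19,14],[20,20],[22,0],[30,8],[31,0],[43,3],[45,0],[48,12],[49,0]]
[[1,14],[5,0],[7,10],[8,0],[19,14],[20,20],[22,6],[30,8],[31,0],[43,3],[45,0],[48,12],[49,0]]
[[1,14],[5,0],[7,10],[8,0],[19,14],[20,20],[22,6],[30,8],[31,0],[43,3],[44,20],[46,0],[48,12],[49,0]]
[[1,14],[5,0],[7,10],[8,0],[19,14],[20,20],[22,6],[30,8],[31,0],[43,3],[44,20],[46,15],[49,0]]
[[1,14],[5,0],[7,10],[8,0],[19,14],[20,20],[22,6],[30,8],[31,0],[43,3],[44,20],[46,15],[49,0]]
[[1,14],[5,1],[7,10],[8,1],[9,0],[19,14],[20,20],[22,6],[30,8],[31,0],[43,3],[44,20],[46,15],[49,0]]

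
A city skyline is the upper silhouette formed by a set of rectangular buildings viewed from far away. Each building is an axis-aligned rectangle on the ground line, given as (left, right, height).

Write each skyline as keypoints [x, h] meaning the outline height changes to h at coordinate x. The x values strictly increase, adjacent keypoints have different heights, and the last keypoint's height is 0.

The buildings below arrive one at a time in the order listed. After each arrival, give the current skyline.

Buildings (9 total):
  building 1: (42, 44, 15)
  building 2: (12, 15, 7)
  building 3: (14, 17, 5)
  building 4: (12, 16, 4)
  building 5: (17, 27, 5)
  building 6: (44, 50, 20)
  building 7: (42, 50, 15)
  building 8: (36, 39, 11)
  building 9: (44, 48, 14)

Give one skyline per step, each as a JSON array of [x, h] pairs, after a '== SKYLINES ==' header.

== SKYLINES ==
[[42,15],[44,0]]
[[12,7],[15,0],[42,15],[44,0]]
[[12,7],[15,5],[17,0],[42,15],[44,0]]
[[12,7],[15,5],[17,0],[42,15],[44,0]]
[[12,7],[15,5],[27,0],[42,15],[44,0]]
[[12,7],[15,5],[27,0],[42,15],[44,20],[50,0]]
[[12,7],[15,5],[27,0],[42,15],[44,20],[50,0]]
[[12,7],[15,5],[27,0],[36,11],[39,0],[42,15],[44,20],[50,0]]
[[12,7],[15,5],[27,0],[36,11],[39,0],[42,15],[44,20],[50,0]]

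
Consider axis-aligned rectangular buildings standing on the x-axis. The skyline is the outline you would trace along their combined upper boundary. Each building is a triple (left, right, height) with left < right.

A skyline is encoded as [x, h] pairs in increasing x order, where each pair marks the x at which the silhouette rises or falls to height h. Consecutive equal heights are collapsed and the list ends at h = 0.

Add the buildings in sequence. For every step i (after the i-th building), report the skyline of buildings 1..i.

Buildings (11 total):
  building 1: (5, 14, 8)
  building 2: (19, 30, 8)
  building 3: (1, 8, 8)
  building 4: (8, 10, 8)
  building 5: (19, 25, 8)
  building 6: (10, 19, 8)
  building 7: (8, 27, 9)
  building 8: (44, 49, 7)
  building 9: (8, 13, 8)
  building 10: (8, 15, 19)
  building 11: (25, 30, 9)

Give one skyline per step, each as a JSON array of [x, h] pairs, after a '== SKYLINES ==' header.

== SKYLINES ==
[[5,8],[14,0]]
[[5,8],[14,0],[19,8],[30,0]]
[[1,8],[14,0],[19,8],[30,0]]
[[1,8],[14,0],[19,8],[30,0]]
[[1,8],[14,0],[19,8],[30,0]]
[[1,8],[30,0]]
[[1,8],[8,9],[27,8],[30,0]]
[[1,8],[8,9],[27,8],[30,0],[44,7],[49,0]]
[[1,8],[8,9],[27,8],[30,0],[44,7],[49,0]]
[[1,8],[8,19],[15,9],[27,8],[30,0],[44,7],[49,0]]
[[1,8],[8,19],[15,9],[30,0],[44,7],[49,0]]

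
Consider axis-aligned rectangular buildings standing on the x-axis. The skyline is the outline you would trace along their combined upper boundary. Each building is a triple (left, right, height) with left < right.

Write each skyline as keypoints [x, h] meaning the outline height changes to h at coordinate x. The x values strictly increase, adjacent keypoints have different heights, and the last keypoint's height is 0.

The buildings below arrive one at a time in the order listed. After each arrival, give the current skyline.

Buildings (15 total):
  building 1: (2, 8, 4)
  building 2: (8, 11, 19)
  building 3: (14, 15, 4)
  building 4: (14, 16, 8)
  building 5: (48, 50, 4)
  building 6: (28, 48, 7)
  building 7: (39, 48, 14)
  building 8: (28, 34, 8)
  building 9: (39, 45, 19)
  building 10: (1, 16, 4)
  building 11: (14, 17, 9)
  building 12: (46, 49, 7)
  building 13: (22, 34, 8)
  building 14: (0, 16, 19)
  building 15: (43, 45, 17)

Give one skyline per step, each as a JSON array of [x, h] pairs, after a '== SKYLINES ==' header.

== SKYLINES ==
[[2,4],[8,0]]
[[2,4],[8,19],[11,0]]
[[2,4],[8,19],[11,0],[14,4],[15,0]]
[[2,4],[8,19],[11,0],[14,8],[16,0]]
[[2,4],[8,19],[11,0],[14,8],[16,0],[48,4],[50,0]]
[[2,4],[8,19],[11,0],[14,8],[16,0],[28,7],[48,4],[50,0]]
[[2,4],[8,19],[11,0],[14,8],[16,0],[28,7],[39,14],[48,4],[50,0]]
[[2,4],[8,19],[11,0],[14,8],[16,0],[28,8],[34,7],[39,14],[48,4],[50,0]]
[[2,4],[8,19],[11,0],[14,8],[16,0],[28,8],[34,7],[39,19],[45,14],[48,4],[50,0]]
[[1,4],[8,19],[11,4],[14,8],[16,0],[28,8],[34,7],[39,19],[45,14],[48,4],[50,0]]
[[1,4],[8,19],[11,4],[14,9],[17,0],[28,8],[34,7],[39,19],[45,14],[48,4],[50,0]]
[[1,4],[8,19],[11,4],[14,9],[17,0],[28,8],[34,7],[39,19],[45,14],[48,7],[49,4],[50,0]]
[[1,4],[8,19],[11,4],[14,9],[17,0],[22,8],[34,7],[39,19],[45,14],[48,7],[49,4],[50,0]]
[[0,19],[16,9],[17,0],[22,8],[34,7],[39,19],[45,14],[48,7],[49,4],[50,0]]
[[0,19],[16,9],[17,0],[22,8],[34,7],[39,19],[45,14],[48,7],[49,4],[50,0]]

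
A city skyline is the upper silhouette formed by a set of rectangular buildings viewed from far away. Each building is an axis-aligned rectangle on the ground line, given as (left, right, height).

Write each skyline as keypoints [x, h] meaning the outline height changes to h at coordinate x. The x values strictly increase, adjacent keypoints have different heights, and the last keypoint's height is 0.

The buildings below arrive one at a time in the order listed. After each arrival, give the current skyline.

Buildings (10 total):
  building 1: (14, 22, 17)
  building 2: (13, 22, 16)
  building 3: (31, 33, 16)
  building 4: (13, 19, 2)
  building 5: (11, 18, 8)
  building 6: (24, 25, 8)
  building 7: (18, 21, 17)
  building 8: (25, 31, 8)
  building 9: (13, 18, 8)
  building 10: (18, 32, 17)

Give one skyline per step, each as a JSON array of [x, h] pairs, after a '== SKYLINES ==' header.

== SKYLINES ==
[[14,17],[22,0]]
[[13,16],[14,17],[22,0]]
[[13,16],[14,17],[22,0],[31,16],[33,0]]
[[13,16],[14,17],[22,0],[31,16],[33,0]]
[[11,8],[13,16],[14,17],[22,0],[31,16],[33,0]]
[[11,8],[13,16],[14,17],[22,0],[24,8],[25,0],[31,16],[33,0]]
[[11,8],[13,16],[14,17],[22,0],[24,8],[25,0],[31,16],[33,0]]
[[11,8],[13,16],[14,17],[22,0],[24,8],[31,16],[33,0]]
[[11,8],[13,16],[14,17],[22,0],[24,8],[31,16],[33,0]]
[[11,8],[13,16],[14,17],[32,16],[33,0]]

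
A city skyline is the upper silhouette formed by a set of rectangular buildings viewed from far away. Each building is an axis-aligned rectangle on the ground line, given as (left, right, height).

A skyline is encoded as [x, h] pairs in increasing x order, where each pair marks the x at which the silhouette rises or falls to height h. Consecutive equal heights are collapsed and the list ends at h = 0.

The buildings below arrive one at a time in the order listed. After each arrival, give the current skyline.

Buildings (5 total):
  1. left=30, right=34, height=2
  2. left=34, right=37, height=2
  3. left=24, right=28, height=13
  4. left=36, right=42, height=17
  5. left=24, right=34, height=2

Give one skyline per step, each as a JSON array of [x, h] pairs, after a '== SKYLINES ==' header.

== SKYLINES ==
[[30,2],[34,0]]
[[30,2],[37,0]]
[[24,13],[28,0],[30,2],[37,0]]
[[24,13],[28,0],[30,2],[36,17],[42,0]]
[[24,13],[28,2],[36,17],[42,0]]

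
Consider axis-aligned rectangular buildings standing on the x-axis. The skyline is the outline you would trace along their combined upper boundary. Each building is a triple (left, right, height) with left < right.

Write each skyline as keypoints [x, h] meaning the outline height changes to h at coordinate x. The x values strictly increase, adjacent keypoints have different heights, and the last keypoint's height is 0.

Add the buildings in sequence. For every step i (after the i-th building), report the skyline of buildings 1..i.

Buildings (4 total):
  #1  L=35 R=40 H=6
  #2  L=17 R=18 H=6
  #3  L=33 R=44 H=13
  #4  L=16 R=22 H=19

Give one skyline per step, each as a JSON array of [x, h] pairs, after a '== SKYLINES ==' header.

== SKYLINES ==
[[35,6],[40,0]]
[[17,6],[18,0],[35,6],[40,0]]
[[17,6],[18,0],[33,13],[44,0]]
[[16,19],[22,0],[33,13],[44,0]]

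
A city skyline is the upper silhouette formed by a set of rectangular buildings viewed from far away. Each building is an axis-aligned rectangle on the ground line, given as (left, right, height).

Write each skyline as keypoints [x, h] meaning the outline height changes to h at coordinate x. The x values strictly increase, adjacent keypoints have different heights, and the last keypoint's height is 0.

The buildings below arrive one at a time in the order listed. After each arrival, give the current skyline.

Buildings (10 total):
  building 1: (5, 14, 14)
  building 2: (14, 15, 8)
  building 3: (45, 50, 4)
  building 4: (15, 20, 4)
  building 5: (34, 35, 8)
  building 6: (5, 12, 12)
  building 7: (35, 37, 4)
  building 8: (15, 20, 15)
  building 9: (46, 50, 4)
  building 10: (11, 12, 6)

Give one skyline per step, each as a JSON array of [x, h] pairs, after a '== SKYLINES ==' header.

== SKYLINES ==
[[5,14],[14,0]]
[[5,14],[14,8],[15,0]]
[[5,14],[14,8],[15,0],[45,4],[50,0]]
[[5,14],[14,8],[15,4],[20,0],[45,4],[50,0]]
[[5,14],[14,8],[15,4],[20,0],[34,8],[35,0],[45,4],[50,0]]
[[5,14],[14,8],[15,4],[20,0],[34,8],[35,0],[45,4],[50,0]]
[[5,14],[14,8],[15,4],[20,0],[34,8],[35,4],[37,0],[45,4],[50,0]]
[[5,14],[14,8],[15,15],[20,0],[34,8],[35,4],[37,0],[45,4],[50,0]]
[[5,14],[14,8],[15,15],[20,0],[34,8],[35,4],[37,0],[45,4],[50,0]]
[[5,14],[14,8],[15,15],[20,0],[34,8],[35,4],[37,0],[45,4],[50,0]]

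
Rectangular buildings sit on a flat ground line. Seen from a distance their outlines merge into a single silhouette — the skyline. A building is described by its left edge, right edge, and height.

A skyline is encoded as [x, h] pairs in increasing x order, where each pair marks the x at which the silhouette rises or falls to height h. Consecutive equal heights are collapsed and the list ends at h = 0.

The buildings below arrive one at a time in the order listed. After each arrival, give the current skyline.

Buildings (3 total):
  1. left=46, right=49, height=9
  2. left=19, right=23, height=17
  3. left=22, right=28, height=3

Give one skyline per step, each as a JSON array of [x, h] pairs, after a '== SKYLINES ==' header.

== SKYLINES ==
[[46,9],[49,0]]
[[19,17],[23,0],[46,9],[49,0]]
[[19,17],[23,3],[28,0],[46,9],[49,0]]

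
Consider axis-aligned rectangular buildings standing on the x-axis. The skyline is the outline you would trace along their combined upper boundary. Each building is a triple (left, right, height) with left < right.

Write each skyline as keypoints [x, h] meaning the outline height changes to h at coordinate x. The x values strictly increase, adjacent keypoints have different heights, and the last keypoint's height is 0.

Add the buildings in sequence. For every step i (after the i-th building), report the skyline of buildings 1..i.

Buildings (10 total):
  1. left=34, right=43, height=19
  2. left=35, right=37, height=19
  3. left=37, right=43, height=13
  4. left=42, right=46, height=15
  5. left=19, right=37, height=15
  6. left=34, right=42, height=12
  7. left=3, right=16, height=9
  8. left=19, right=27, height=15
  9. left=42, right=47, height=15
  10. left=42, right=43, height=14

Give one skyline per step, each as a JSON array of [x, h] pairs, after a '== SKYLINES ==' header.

== SKYLINES ==
[[34,19],[43,0]]
[[34,19],[43,0]]
[[34,19],[43,0]]
[[34,19],[43,15],[46,0]]
[[19,15],[34,19],[43,15],[46,0]]
[[19,15],[34,19],[43,15],[46,0]]
[[3,9],[16,0],[19,15],[34,19],[43,15],[46,0]]
[[3,9],[16,0],[19,15],[34,19],[43,15],[46,0]]
[[3,9],[16,0],[19,15],[34,19],[43,15],[47,0]]
[[3,9],[16,0],[19,15],[34,19],[43,15],[47,0]]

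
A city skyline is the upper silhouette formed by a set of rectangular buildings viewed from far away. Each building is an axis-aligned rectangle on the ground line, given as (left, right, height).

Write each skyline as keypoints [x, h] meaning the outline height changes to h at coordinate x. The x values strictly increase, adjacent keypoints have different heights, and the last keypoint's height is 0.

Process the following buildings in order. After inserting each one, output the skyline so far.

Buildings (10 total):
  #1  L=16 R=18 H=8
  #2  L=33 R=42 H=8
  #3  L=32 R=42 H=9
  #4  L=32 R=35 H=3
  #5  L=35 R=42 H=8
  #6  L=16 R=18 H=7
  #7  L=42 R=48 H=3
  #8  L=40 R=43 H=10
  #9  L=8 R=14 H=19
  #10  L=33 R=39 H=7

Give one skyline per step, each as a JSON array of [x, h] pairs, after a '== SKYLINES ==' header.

== SKYLINES ==
[[16,8],[18,0]]
[[16,8],[18,0],[33,8],[42,0]]
[[16,8],[18,0],[32,9],[42,0]]
[[16,8],[18,0],[32,9],[42,0]]
[[16,8],[18,0],[32,9],[42,0]]
[[16,8],[18,0],[32,9],[42,0]]
[[16,8],[18,0],[32,9],[42,3],[48,0]]
[[16,8],[18,0],[32,9],[40,10],[43,3],[48,0]]
[[8,19],[14,0],[16,8],[18,0],[32,9],[40,10],[43,3],[48,0]]
[[8,19],[14,0],[16,8],[18,0],[32,9],[40,10],[43,3],[48,0]]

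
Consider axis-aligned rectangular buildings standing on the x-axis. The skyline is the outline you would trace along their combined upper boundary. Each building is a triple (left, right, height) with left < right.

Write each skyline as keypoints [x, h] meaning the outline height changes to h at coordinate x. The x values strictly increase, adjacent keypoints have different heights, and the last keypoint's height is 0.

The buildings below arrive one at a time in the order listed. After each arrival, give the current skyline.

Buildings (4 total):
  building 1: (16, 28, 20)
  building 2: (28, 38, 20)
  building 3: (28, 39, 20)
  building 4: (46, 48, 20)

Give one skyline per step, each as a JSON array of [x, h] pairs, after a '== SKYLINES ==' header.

== SKYLINES ==
[[16,20],[28,0]]
[[16,20],[38,0]]
[[16,20],[39,0]]
[[16,20],[39,0],[46,20],[48,0]]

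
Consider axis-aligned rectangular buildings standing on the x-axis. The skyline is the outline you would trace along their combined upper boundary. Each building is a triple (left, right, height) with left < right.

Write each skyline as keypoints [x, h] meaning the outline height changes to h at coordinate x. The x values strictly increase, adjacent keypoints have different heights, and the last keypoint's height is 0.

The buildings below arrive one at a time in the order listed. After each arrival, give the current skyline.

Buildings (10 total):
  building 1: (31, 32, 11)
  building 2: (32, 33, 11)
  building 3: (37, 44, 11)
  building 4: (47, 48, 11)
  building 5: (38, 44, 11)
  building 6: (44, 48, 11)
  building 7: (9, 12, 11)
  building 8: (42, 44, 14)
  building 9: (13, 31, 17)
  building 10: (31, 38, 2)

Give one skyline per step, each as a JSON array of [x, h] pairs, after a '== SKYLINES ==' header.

== SKYLINES ==
[[31,11],[32,0]]
[[31,11],[33,0]]
[[31,11],[33,0],[37,11],[44,0]]
[[31,11],[33,0],[37,11],[44,0],[47,11],[48,0]]
[[31,11],[33,0],[37,11],[44,0],[47,11],[48,0]]
[[31,11],[33,0],[37,11],[48,0]]
[[9,11],[12,0],[31,11],[33,0],[37,11],[48,0]]
[[9,11],[12,0],[31,11],[33,0],[37,11],[42,14],[44,11],[48,0]]
[[9,11],[12,0],[13,17],[31,11],[33,0],[37,11],[42,14],[44,11],[48,0]]
[[9,11],[12,0],[13,17],[31,11],[33,2],[37,11],[42,14],[44,11],[48,0]]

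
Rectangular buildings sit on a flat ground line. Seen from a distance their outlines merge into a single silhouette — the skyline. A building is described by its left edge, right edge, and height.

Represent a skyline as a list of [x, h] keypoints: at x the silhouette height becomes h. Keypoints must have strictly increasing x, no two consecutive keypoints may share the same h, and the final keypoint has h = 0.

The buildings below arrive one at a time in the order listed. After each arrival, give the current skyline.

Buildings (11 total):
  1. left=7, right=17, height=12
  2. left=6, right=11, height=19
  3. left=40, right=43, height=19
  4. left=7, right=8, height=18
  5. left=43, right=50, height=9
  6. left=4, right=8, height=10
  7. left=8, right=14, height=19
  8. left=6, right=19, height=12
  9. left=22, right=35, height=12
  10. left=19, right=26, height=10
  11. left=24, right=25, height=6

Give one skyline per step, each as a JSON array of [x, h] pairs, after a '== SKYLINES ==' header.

== SKYLINES ==
[[7,12],[17,0]]
[[6,19],[11,12],[17,0]]
[[6,19],[11,12],[17,0],[40,19],[43,0]]
[[6,19],[11,12],[17,0],[40,19],[43,0]]
[[6,19],[11,12],[17,0],[40,19],[43,9],[50,0]]
[[4,10],[6,19],[11,12],[17,0],[40,19],[43,9],[50,0]]
[[4,10],[6,19],[14,12],[17,0],[40,19],[43,9],[50,0]]
[[4,10],[6,19],[14,12],[19,0],[40,19],[43,9],[50,0]]
[[4,10],[6,19],[14,12],[19,0],[22,12],[35,0],[40,19],[43,9],[50,0]]
[[4,10],[6,19],[14,12],[19,10],[22,12],[35,0],[40,19],[43,9],[50,0]]
[[4,10],[6,19],[14,12],[19,10],[22,12],[35,0],[40,19],[43,9],[50,0]]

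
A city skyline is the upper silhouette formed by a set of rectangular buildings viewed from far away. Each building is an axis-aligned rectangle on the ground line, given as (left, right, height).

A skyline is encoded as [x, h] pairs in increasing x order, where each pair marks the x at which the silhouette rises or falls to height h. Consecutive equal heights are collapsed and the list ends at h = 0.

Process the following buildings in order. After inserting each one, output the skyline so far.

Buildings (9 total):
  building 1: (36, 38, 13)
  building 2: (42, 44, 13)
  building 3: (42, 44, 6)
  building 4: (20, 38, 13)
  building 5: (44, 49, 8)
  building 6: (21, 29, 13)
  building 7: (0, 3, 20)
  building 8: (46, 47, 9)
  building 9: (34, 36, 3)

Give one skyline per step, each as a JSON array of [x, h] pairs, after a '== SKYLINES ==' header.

== SKYLINES ==
[[36,13],[38,0]]
[[36,13],[38,0],[42,13],[44,0]]
[[36,13],[38,0],[42,13],[44,0]]
[[20,13],[38,0],[42,13],[44,0]]
[[20,13],[38,0],[42,13],[44,8],[49,0]]
[[20,13],[38,0],[42,13],[44,8],[49,0]]
[[0,20],[3,0],[20,13],[38,0],[42,13],[44,8],[49,0]]
[[0,20],[3,0],[20,13],[38,0],[42,13],[44,8],[46,9],[47,8],[49,0]]
[[0,20],[3,0],[20,13],[38,0],[42,13],[44,8],[46,9],[47,8],[49,0]]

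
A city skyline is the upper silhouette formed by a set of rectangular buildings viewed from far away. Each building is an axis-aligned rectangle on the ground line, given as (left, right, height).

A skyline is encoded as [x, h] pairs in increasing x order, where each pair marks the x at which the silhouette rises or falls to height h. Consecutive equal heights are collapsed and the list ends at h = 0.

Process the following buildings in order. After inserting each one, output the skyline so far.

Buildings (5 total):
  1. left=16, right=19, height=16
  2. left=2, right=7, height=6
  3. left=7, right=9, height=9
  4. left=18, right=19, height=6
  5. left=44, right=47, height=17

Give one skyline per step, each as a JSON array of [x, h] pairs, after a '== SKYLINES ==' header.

== SKYLINES ==
[[16,16],[19,0]]
[[2,6],[7,0],[16,16],[19,0]]
[[2,6],[7,9],[9,0],[16,16],[19,0]]
[[2,6],[7,9],[9,0],[16,16],[19,0]]
[[2,6],[7,9],[9,0],[16,16],[19,0],[44,17],[47,0]]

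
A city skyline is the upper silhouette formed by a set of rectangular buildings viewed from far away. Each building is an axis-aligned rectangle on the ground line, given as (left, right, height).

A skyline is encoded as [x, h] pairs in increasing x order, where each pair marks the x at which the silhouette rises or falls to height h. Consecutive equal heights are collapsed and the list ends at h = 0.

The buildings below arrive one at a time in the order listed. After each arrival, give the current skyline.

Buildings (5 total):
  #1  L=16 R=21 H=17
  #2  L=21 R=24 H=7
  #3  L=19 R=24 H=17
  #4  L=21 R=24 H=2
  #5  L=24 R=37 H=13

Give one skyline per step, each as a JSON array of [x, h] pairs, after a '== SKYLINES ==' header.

== SKYLINES ==
[[16,17],[21,0]]
[[16,17],[21,7],[24,0]]
[[16,17],[24,0]]
[[16,17],[24,0]]
[[16,17],[24,13],[37,0]]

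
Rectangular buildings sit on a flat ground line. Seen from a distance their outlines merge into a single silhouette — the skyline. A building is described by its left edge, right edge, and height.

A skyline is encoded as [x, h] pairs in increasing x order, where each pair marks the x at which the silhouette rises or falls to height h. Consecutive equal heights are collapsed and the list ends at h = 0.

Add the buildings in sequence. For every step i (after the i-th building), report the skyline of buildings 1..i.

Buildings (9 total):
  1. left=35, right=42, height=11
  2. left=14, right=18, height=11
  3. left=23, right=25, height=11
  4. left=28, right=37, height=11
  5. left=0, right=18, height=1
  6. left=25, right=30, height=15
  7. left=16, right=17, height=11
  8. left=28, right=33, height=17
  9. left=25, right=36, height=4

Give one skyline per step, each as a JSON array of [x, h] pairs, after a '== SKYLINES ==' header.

== SKYLINES ==
[[35,11],[42,0]]
[[14,11],[18,0],[35,11],[42,0]]
[[14,11],[18,0],[23,11],[25,0],[35,11],[42,0]]
[[14,11],[18,0],[23,11],[25,0],[28,11],[42,0]]
[[0,1],[14,11],[18,0],[23,11],[25,0],[28,11],[42,0]]
[[0,1],[14,11],[18,0],[23,11],[25,15],[30,11],[42,0]]
[[0,1],[14,11],[18,0],[23,11],[25,15],[30,11],[42,0]]
[[0,1],[14,11],[18,0],[23,11],[25,15],[28,17],[33,11],[42,0]]
[[0,1],[14,11],[18,0],[23,11],[25,15],[28,17],[33,11],[42,0]]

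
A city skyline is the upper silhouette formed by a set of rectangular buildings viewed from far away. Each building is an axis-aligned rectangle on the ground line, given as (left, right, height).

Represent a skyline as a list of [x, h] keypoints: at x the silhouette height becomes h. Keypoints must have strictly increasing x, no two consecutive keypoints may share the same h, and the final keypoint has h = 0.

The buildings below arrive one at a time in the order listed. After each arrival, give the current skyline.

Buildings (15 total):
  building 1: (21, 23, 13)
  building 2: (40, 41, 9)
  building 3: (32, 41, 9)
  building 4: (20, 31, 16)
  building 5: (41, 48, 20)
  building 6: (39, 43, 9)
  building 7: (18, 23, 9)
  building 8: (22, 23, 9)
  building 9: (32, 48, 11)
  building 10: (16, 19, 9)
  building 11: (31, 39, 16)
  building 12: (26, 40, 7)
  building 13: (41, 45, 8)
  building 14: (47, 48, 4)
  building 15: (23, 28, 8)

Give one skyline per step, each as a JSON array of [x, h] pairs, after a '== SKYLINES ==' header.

== SKYLINES ==
[[21,13],[23,0]]
[[21,13],[23,0],[40,9],[41,0]]
[[21,13],[23,0],[32,9],[41,0]]
[[20,16],[31,0],[32,9],[41,0]]
[[20,16],[31,0],[32,9],[41,20],[48,0]]
[[20,16],[31,0],[32,9],[41,20],[48,0]]
[[18,9],[20,16],[31,0],[32,9],[41,20],[48,0]]
[[18,9],[20,16],[31,0],[32,9],[41,20],[48,0]]
[[18,9],[20,16],[31,0],[32,11],[41,20],[48,0]]
[[16,9],[20,16],[31,0],[32,11],[41,20],[48,0]]
[[16,9],[20,16],[39,11],[41,20],[48,0]]
[[16,9],[20,16],[39,11],[41,20],[48,0]]
[[16,9],[20,16],[39,11],[41,20],[48,0]]
[[16,9],[20,16],[39,11],[41,20],[48,0]]
[[16,9],[20,16],[39,11],[41,20],[48,0]]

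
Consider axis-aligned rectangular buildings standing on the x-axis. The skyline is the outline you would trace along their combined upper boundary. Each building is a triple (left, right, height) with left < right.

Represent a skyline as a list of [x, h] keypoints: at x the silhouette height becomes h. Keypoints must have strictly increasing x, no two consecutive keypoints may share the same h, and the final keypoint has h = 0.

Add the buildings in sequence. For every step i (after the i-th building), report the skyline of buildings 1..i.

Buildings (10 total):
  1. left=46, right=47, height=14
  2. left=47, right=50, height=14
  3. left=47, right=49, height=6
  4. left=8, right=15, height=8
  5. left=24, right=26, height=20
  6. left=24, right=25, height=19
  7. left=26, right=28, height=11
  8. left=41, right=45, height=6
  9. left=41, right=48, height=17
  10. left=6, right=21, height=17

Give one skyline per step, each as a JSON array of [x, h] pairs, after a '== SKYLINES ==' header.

== SKYLINES ==
[[46,14],[47,0]]
[[46,14],[50,0]]
[[46,14],[50,0]]
[[8,8],[15,0],[46,14],[50,0]]
[[8,8],[15,0],[24,20],[26,0],[46,14],[50,0]]
[[8,8],[15,0],[24,20],[26,0],[46,14],[50,0]]
[[8,8],[15,0],[24,20],[26,11],[28,0],[46,14],[50,0]]
[[8,8],[15,0],[24,20],[26,11],[28,0],[41,6],[45,0],[46,14],[50,0]]
[[8,8],[15,0],[24,20],[26,11],[28,0],[41,17],[48,14],[50,0]]
[[6,17],[21,0],[24,20],[26,11],[28,0],[41,17],[48,14],[50,0]]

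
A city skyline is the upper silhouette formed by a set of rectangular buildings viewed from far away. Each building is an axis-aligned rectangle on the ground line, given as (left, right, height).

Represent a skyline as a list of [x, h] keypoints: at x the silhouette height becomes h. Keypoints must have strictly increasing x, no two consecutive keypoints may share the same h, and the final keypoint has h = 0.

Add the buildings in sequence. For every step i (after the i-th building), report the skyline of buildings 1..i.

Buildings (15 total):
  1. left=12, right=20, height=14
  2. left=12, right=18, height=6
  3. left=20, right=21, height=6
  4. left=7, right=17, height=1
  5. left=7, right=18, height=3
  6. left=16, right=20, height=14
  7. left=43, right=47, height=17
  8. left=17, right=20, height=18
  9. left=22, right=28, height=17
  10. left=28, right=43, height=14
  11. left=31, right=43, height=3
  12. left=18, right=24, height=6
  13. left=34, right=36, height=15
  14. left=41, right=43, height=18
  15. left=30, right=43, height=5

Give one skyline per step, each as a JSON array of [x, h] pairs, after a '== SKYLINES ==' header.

== SKYLINES ==
[[12,14],[20,0]]
[[12,14],[20,0]]
[[12,14],[20,6],[21,0]]
[[7,1],[12,14],[20,6],[21,0]]
[[7,3],[12,14],[20,6],[21,0]]
[[7,3],[12,14],[20,6],[21,0]]
[[7,3],[12,14],[20,6],[21,0],[43,17],[47,0]]
[[7,3],[12,14],[17,18],[20,6],[21,0],[43,17],[47,0]]
[[7,3],[12,14],[17,18],[20,6],[21,0],[22,17],[28,0],[43,17],[47,0]]
[[7,3],[12,14],[17,18],[20,6],[21,0],[22,17],[28,14],[43,17],[47,0]]
[[7,3],[12,14],[17,18],[20,6],[21,0],[22,17],[28,14],[43,17],[47,0]]
[[7,3],[12,14],[17,18],[20,6],[22,17],[28,14],[43,17],[47,0]]
[[7,3],[12,14],[17,18],[20,6],[22,17],[28,14],[34,15],[36,14],[43,17],[47,0]]
[[7,3],[12,14],[17,18],[20,6],[22,17],[28,14],[34,15],[36,14],[41,18],[43,17],[47,0]]
[[7,3],[12,14],[17,18],[20,6],[22,17],[28,14],[34,15],[36,14],[41,18],[43,17],[47,0]]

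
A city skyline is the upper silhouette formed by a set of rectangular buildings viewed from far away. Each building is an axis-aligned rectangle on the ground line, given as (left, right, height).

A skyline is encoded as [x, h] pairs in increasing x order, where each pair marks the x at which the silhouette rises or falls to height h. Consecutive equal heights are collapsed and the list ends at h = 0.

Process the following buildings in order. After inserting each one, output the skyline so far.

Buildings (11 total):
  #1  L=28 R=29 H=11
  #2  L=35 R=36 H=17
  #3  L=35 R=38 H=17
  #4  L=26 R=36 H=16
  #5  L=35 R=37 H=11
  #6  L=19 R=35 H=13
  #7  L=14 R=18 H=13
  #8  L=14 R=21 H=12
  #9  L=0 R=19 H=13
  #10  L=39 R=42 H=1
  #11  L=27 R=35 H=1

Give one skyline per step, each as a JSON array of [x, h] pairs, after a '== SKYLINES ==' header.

== SKYLINES ==
[[28,11],[29,0]]
[[28,11],[29,0],[35,17],[36,0]]
[[28,11],[29,0],[35,17],[38,0]]
[[26,16],[35,17],[38,0]]
[[26,16],[35,17],[38,0]]
[[19,13],[26,16],[35,17],[38,0]]
[[14,13],[18,0],[19,13],[26,16],[35,17],[38,0]]
[[14,13],[18,12],[19,13],[26,16],[35,17],[38,0]]
[[0,13],[26,16],[35,17],[38,0]]
[[0,13],[26,16],[35,17],[38,0],[39,1],[42,0]]
[[0,13],[26,16],[35,17],[38,0],[39,1],[42,0]]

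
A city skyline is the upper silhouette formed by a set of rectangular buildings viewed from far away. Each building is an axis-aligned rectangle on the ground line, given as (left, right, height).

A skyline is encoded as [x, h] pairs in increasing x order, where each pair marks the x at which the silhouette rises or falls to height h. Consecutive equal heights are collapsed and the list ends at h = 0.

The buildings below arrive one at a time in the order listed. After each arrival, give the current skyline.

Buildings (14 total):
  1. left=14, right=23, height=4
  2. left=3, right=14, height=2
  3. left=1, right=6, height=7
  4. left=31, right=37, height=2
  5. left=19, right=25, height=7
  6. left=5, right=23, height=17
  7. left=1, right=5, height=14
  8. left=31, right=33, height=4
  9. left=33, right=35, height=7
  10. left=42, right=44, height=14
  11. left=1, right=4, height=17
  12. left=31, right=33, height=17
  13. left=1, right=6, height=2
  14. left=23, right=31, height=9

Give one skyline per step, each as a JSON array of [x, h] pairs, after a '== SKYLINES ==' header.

== SKYLINES ==
[[14,4],[23,0]]
[[3,2],[14,4],[23,0]]
[[1,7],[6,2],[14,4],[23,0]]
[[1,7],[6,2],[14,4],[23,0],[31,2],[37,0]]
[[1,7],[6,2],[14,4],[19,7],[25,0],[31,2],[37,0]]
[[1,7],[5,17],[23,7],[25,0],[31,2],[37,0]]
[[1,14],[5,17],[23,7],[25,0],[31,2],[37,0]]
[[1,14],[5,17],[23,7],[25,0],[31,4],[33,2],[37,0]]
[[1,14],[5,17],[23,7],[25,0],[31,4],[33,7],[35,2],[37,0]]
[[1,14],[5,17],[23,7],[25,0],[31,4],[33,7],[35,2],[37,0],[42,14],[44,0]]
[[1,17],[4,14],[5,17],[23,7],[25,0],[31,4],[33,7],[35,2],[37,0],[42,14],[44,0]]
[[1,17],[4,14],[5,17],[23,7],[25,0],[31,17],[33,7],[35,2],[37,0],[42,14],[44,0]]
[[1,17],[4,14],[5,17],[23,7],[25,0],[31,17],[33,7],[35,2],[37,0],[42,14],[44,0]]
[[1,17],[4,14],[5,17],[23,9],[31,17],[33,7],[35,2],[37,0],[42,14],[44,0]]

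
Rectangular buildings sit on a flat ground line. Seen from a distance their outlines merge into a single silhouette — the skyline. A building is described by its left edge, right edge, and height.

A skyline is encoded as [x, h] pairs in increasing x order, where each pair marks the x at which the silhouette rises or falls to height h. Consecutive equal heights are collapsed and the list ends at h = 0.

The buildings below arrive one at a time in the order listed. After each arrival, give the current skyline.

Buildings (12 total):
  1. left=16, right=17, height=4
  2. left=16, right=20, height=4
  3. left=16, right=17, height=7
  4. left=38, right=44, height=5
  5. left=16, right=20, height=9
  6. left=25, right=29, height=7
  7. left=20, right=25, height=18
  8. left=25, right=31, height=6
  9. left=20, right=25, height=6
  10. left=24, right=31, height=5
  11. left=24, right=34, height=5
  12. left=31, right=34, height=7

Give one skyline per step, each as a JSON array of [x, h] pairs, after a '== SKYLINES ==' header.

== SKYLINES ==
[[16,4],[17,0]]
[[16,4],[20,0]]
[[16,7],[17,4],[20,0]]
[[16,7],[17,4],[20,0],[38,5],[44,0]]
[[16,9],[20,0],[38,5],[44,0]]
[[16,9],[20,0],[25,7],[29,0],[38,5],[44,0]]
[[16,9],[20,18],[25,7],[29,0],[38,5],[44,0]]
[[16,9],[20,18],[25,7],[29,6],[31,0],[38,5],[44,0]]
[[16,9],[20,18],[25,7],[29,6],[31,0],[38,5],[44,0]]
[[16,9],[20,18],[25,7],[29,6],[31,0],[38,5],[44,0]]
[[16,9],[20,18],[25,7],[29,6],[31,5],[34,0],[38,5],[44,0]]
[[16,9],[20,18],[25,7],[29,6],[31,7],[34,0],[38,5],[44,0]]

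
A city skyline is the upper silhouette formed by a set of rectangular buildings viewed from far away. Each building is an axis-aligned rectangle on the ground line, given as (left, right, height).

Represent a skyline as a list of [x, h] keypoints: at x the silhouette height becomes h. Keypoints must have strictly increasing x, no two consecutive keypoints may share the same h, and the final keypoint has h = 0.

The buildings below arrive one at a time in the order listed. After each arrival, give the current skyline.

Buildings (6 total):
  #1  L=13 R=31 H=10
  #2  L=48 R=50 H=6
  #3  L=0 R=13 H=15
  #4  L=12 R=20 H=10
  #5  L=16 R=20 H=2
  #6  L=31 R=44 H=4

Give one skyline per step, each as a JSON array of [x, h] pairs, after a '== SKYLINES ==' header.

== SKYLINES ==
[[13,10],[31,0]]
[[13,10],[31,0],[48,6],[50,0]]
[[0,15],[13,10],[31,0],[48,6],[50,0]]
[[0,15],[13,10],[31,0],[48,6],[50,0]]
[[0,15],[13,10],[31,0],[48,6],[50,0]]
[[0,15],[13,10],[31,4],[44,0],[48,6],[50,0]]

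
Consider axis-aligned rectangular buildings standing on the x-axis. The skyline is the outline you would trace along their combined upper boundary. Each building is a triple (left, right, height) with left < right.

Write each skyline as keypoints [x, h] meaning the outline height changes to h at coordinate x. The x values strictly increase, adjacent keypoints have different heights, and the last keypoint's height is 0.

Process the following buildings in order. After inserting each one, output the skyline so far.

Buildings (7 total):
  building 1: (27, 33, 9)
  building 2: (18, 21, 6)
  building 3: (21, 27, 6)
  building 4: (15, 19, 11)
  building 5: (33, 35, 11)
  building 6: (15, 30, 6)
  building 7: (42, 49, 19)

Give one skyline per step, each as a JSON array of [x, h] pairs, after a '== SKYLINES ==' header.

== SKYLINES ==
[[27,9],[33,0]]
[[18,6],[21,0],[27,9],[33,0]]
[[18,6],[27,9],[33,0]]
[[15,11],[19,6],[27,9],[33,0]]
[[15,11],[19,6],[27,9],[33,11],[35,0]]
[[15,11],[19,6],[27,9],[33,11],[35,0]]
[[15,11],[19,6],[27,9],[33,11],[35,0],[42,19],[49,0]]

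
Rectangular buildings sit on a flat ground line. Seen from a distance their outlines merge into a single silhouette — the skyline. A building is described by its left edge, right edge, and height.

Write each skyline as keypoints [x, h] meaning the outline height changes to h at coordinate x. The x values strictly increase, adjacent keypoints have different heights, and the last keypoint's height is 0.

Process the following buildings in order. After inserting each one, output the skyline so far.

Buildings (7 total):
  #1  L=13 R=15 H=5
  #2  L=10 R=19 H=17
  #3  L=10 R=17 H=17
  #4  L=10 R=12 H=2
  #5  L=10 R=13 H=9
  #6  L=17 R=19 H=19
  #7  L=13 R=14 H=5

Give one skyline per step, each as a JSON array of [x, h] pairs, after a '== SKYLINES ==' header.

== SKYLINES ==
[[13,5],[15,0]]
[[10,17],[19,0]]
[[10,17],[19,0]]
[[10,17],[19,0]]
[[10,17],[19,0]]
[[10,17],[17,19],[19,0]]
[[10,17],[17,19],[19,0]]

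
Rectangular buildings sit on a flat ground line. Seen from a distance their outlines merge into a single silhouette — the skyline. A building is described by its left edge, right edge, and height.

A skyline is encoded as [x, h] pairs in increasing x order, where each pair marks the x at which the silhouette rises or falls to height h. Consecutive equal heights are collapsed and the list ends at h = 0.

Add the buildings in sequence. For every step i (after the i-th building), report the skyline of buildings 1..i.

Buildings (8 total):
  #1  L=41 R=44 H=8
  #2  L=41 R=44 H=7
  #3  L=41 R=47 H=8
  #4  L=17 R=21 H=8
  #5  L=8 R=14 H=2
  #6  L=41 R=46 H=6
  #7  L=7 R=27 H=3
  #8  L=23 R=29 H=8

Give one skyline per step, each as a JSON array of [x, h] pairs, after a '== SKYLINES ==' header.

== SKYLINES ==
[[41,8],[44,0]]
[[41,8],[44,0]]
[[41,8],[47,0]]
[[17,8],[21,0],[41,8],[47,0]]
[[8,2],[14,0],[17,8],[21,0],[41,8],[47,0]]
[[8,2],[14,0],[17,8],[21,0],[41,8],[47,0]]
[[7,3],[17,8],[21,3],[27,0],[41,8],[47,0]]
[[7,3],[17,8],[21,3],[23,8],[29,0],[41,8],[47,0]]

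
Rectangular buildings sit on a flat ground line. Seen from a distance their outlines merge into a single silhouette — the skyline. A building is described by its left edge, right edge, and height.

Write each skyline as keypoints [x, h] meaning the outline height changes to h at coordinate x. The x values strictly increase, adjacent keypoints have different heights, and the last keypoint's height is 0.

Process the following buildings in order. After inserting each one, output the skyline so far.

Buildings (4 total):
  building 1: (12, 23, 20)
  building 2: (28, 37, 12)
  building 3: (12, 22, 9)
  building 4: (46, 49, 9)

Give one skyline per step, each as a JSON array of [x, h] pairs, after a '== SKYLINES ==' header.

== SKYLINES ==
[[12,20],[23,0]]
[[12,20],[23,0],[28,12],[37,0]]
[[12,20],[23,0],[28,12],[37,0]]
[[12,20],[23,0],[28,12],[37,0],[46,9],[49,0]]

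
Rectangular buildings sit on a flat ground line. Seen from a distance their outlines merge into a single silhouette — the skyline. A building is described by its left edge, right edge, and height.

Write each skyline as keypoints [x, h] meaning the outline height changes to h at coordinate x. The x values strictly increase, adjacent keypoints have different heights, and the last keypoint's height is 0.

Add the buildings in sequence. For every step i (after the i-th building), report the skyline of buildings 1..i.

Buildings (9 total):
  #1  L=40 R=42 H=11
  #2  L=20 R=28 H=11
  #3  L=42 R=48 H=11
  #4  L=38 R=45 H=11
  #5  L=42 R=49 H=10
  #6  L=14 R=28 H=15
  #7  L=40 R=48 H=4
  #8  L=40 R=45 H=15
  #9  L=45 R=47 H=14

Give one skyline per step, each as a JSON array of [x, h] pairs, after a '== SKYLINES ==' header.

== SKYLINES ==
[[40,11],[42,0]]
[[20,11],[28,0],[40,11],[42,0]]
[[20,11],[28,0],[40,11],[48,0]]
[[20,11],[28,0],[38,11],[48,0]]
[[20,11],[28,0],[38,11],[48,10],[49,0]]
[[14,15],[28,0],[38,11],[48,10],[49,0]]
[[14,15],[28,0],[38,11],[48,10],[49,0]]
[[14,15],[28,0],[38,11],[40,15],[45,11],[48,10],[49,0]]
[[14,15],[28,0],[38,11],[40,15],[45,14],[47,11],[48,10],[49,0]]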